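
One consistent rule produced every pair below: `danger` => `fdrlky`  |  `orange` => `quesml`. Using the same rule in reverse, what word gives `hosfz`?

float

In danger: d→f is +2, a→d is +3, n→r is +4, g→l is +5 — the shift increases by 1 each position. The shift increases by 1 at each position, starting from +2: 2, 3, 4, ….
Reversing it on hosfz: h−2=f, o−3=l, s−4=o, f−5=a, z−6=t.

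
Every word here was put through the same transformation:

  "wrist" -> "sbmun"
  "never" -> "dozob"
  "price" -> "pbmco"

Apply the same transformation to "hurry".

w(22)→s(18) and r(17)→b(1) fit y≡19x+16 (mod 26); the inverse of 19 mod 26 is 11. Treating letters as 0–25, the rule is x ↦ 19x + 16 (mod 26).
For hurry: h(7)→19·7+16≡19=t; u(20)→19·20+16≡6=g; r(17)→19·17+16≡1=b; r(17)→19·17+16≡1=b; y(24)→19·24+16≡4=e (all mod 26).

tgbbe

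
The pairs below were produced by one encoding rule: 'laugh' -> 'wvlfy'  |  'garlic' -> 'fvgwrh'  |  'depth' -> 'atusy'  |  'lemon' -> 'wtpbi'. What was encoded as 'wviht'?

l(11)→w(22) and a(0)→v(21) fit y≡19x+21 (mod 26); the inverse of 19 mod 26 is 11. This is an affine cipher: with a=0,…,z=25, each position x becomes (19x+21) mod 26.
Reversing it on wviht: w(22)→11·(22−21)≡11=l; v(21)→11·(21−21)≡0=a; i(8)→11·(8−21)≡13=n; h(7)→11·(7−21)≡2=c; t(19)→11·(19−21)≡4=e (all mod 26).

lance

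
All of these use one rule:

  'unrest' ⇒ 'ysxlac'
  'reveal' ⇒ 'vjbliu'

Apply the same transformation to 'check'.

Letter i (0-indexed) is shifted by i+4, so successive shifts are 4, 5, 6, ….
Applying it to check: c+4=g, h+5=m, e+6=k, c+7=j, k+8=s.

gmkjs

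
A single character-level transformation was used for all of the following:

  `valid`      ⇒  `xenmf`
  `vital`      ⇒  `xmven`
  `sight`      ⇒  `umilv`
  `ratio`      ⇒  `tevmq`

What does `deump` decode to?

basin

A repeating key of period 2 is used — shifts +2, +4 over and over.
Decoding deump: d−2=b, e−4=a, u−2=s, m−4=i, p−2=n.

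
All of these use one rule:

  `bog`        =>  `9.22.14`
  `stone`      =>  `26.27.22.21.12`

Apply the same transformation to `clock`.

10.19.22.10.18

b is letter #2 and maps to 9: an offset of 7. Each letter is replaced by its alphabet position (a=1..z=26) + 7.
Applying it to clock: c=3→10, l=12→19, o=15→22, c=3→10, k=11→18.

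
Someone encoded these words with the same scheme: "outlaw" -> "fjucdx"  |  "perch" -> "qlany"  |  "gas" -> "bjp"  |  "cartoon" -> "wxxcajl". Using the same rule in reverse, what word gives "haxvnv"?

memory

The output letters match the input read backwards, each shifted +9: outlaw reversed is waltuo. Read the word backwards and shift each letter +9.
Decoding haxvnv: shift back: h−9=y, a−9=r, x−9=o, v−9=m, n−9=e, v−9=m → yromem; then reverse → memory.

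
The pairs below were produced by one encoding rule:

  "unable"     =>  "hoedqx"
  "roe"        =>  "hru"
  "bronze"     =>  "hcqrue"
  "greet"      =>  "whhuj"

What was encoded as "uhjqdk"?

hanger

The output letters match the input read backwards, each shifted +3: unable reversed is elbanu. The word is reversed, then every letter is shifted forward by 3.
Undoing it on uhjqdk: shift back: u−3=r, h−3=e, j−3=g, q−3=n, d−3=a, k−3=h → regnah; then reverse → hanger.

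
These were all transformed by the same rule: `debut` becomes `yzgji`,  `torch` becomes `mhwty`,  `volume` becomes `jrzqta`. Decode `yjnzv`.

quiet

Two steps: reverse the string, then apply a Caesar shift of +5.
Reversing it on yjnzv: shift back: y−5=t, j−5=e, n−5=i, z−5=u, v−5=q → teiuq; then reverse → quiet.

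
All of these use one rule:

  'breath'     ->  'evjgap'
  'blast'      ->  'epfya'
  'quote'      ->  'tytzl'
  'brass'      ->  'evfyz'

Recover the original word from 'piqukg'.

melody

In breath: b→e is +3, r→v is +4, e→j is +5, a→g is +6 — the shift increases by 1 each position. The shift increases by 1 at each position, starting from +3: 3, 4, 5, ….
Undoing it on piqukg: p−3=m, i−4=e, q−5=l, u−6=o, k−7=d, g−8=y.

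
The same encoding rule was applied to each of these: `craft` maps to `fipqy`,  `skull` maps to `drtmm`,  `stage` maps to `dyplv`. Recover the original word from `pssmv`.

c(2)→f(5) and r(17)→i(8) fit y≡21x+15 (mod 26); the inverse of 21 mod 26 is 5. Treating letters as 0–25, the rule is x ↦ 21x + 15 (mod 26).
Reversing it on pssmv: p(15)→5·(15−15)≡0=a; s(18)→5·(18−15)≡15=p; s(18)→5·(18−15)≡15=p; m(12)→5·(12−15)≡11=l; v(21)→5·(21−15)≡4=e (all mod 26).

apple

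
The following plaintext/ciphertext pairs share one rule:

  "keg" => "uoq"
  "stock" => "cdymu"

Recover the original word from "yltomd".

Compare letters: k→u is +10, e→o is +10, g→q is +10 — a constant shift. Each letter is shifted forward by 10 in the alphabet (a Caesar shift of +10).
Decoding yltomd: y−10=o, l−10=b, t−10=j, o−10=e, m−10=c, d−10=t.

object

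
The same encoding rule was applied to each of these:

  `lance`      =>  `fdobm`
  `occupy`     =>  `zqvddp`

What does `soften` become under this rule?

ofugpt

The output letters match the input read backwards, each shifted +1: lance reversed is ecnal. Read the word backwards and shift each letter +1.
Applying it to soften: reverse → netfos; then shift: n+1=o, e+1=f, t+1=u, f+1=g, o+1=p, s+1=t.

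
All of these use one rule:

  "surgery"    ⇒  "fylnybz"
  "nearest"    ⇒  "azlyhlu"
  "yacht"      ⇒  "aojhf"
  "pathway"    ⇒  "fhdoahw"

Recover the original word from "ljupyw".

The word is reversed, then every letter is shifted forward by 7.
Reversing it on ljupyw: shift back: l−7=e, j−7=c, u−7=n, p−7=i, y−7=r, w−7=p → ecnirp; then reverse → prince.

prince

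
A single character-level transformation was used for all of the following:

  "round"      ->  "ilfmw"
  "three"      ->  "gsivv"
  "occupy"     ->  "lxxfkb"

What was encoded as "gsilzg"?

throat

Each pair mirrors across the alphabet (r↔i, o↔l, u↔f): positions sum to 25. Letters are reflected about the middle of the alphabet (position → 25−position): Atbash.
Decoding gsilzg: g↔t, s↔h, i↔r, l↔o, z↔a, g↔t.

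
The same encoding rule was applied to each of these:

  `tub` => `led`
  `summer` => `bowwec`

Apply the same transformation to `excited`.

nodsmho

Two steps: reverse the string, then apply a Caesar shift of +10.
On excited: reverse → deticxe; then shift: d+10=n, e+10=o, t+10=d, i+10=s, c+10=m, x+10=h, e+10=o.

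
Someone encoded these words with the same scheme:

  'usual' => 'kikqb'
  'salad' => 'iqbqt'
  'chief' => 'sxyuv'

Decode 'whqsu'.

Compare letters: u→k is +16, s→i is +16, u→k is +16 — a constant shift. It's a constant shift of +16 (ROT16).
Undoing it on whqsu: w−16=g, h−16=r, q−16=a, s−16=c, u−16=e.

grace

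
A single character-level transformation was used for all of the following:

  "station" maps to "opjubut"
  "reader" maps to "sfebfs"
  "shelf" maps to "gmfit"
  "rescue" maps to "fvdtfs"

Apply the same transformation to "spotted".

The output letters match the input read backwards, each shifted +1: station reversed is noitats. The word is reversed, then every letter is shifted forward by 1.
On spotted: reverse → dettops; then shift: d+1=e, e+1=f, t+1=u, t+1=u, o+1=p, p+1=q, s+1=t.

efuupqt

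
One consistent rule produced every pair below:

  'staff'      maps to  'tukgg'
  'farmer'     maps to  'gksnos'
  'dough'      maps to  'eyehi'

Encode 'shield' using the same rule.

The shift depends on letter class: consonant s→t is +1, but vowel a→k is +10. Vowels shift forward by 10 and consonants shift forward by 1.
For shield: s(cons)+1=t, h(cons)+1=i, i(vowel)+10=s, e(vowel)+10=o, l(cons)+1=m, d(cons)+1=e.

tisome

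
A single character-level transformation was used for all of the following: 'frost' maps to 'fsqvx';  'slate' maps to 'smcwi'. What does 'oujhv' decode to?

In frost: f→f is +0, r→s is +1, o→q is +2, s→v is +3 — the shift increases by 1 each position. The shift increases by 1 at each position, starting from +0: 0, 1, 2, ….
Undoing it on oujhv: o−0=o, u−1=t, j−2=h, h−3=e, v−4=r.

other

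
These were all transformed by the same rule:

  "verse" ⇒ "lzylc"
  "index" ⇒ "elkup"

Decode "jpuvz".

The word is reversed, then every letter is shifted forward by 7.
Undoing it on jpuvz: shift back: j−7=c, p−7=i, u−7=n, v−7=o, z−7=s → cinos; then reverse → sonic.

sonic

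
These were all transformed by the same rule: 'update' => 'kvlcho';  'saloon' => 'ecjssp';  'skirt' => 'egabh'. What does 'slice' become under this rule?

ejaio

u(20)→k(10) and p(15)→v(21) fit y≡3x+2 (mod 26); the inverse of 3 mod 26 is 9. Treating letters as 0–25, the rule is x ↦ 3x + 2 (mod 26).
On slice: s(18)→3·18+2≡4=e; l(11)→3·11+2≡9=j; i(8)→3·8+2≡0=a; c(2)→3·2+2≡8=i; e(4)→3·4+2≡14=o (all mod 26).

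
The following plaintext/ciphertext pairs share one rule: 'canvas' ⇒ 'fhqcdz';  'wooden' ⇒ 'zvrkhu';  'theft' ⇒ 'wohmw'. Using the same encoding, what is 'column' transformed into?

fvobpu

Shifts by position in canvas: pos 0: c→f (+3), pos 1: a→h (+7), pos 2: n→q (+3), pos 3: v→c (+7) — repeating every 2. The shifts repeat in a cycle of length 2: positions 0,1,… shift by +3, +7, then the pattern repeats.
On column: c+3=f, o+7=v, l+3=o, u+7=b, m+3=p, n+7=u.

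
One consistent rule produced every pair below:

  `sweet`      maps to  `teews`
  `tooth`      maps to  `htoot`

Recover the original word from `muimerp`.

premium

The word is simply reversed.
Reversing it on muimerp: then reverse → premium.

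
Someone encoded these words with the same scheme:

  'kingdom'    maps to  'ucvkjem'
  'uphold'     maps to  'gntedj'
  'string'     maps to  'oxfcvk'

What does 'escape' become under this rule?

soains

Treating letters as 0–25, the rule is x ↦ 9x + 8 (mod 26).
Applying it to escape: e(4)→9·4+8≡18=s; s(18)→9·18+8≡14=o; c(2)→9·2+8≡0=a; a(0)→9·0+8≡8=i; p(15)→9·15+8≡13=n; e(4)→9·4+8≡18=s (all mod 26).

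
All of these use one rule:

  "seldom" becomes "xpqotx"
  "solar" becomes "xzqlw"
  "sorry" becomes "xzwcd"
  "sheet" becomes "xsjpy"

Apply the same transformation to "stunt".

xezyy

Shifts by position in seldom: pos 0: s→x (+5), pos 1: e→p (+11), pos 2: l→q (+5), pos 3: d→o (+11) — repeating every 2. It's a Vigenère-style cipher with numeric key [5,11]: position i shifts by key[i mod 2].
Applying it to stunt: s+5=x, t+11=e, u+5=z, n+11=y, t+5=y.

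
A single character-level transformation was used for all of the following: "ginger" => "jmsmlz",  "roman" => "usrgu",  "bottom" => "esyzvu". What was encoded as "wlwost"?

thrill

In ginger: g→j is +3, i→m is +4, n→s is +5, g→m is +6 — the shift increases by 1 each position. The shift increases by 1 at each position, starting from +3: 3, 4, 5, ….
Decoding wlwost: w−3=t, l−4=h, w−5=r, o−6=i, s−7=l, t−8=l.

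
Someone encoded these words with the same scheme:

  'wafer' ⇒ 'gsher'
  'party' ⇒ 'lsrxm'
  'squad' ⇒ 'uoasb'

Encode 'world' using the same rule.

girzb

Each letter's alphabet position (a=0..z=25) is mapped through 3·x+18 mod 26 — an affine cipher.
For world: w(22)→3·22+18≡6=g; o(14)→3·14+18≡8=i; r(17)→3·17+18≡17=r; l(11)→3·11+18≡25=z; d(3)→3·3+18≡1=b (all mod 26).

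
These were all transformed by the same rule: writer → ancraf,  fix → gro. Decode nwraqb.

shrine

The output letters match the input read backwards, each shifted +9: writer reversed is retirw. Read the word backwards and shift each letter +9.
Undoing it on nwraqb: shift back: n−9=e, w−9=n, r−9=i, a−9=r, q−9=h, b−9=s → enirhs; then reverse → shrine.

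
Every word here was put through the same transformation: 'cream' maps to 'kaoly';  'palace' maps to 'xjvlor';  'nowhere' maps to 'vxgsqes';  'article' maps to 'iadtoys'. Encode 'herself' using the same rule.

In cream: c→k is +8, r→a is +9, e→o is +10, a→l is +11 — the shift increases by 1 each position. The shift increases by 1 at each position, starting from +8: 8, 9, 10, ….
Applying it to herself: h+8=p, e+9=n, r+10=b, s+11=d, e+12=q, l+13=y, f+14=t.

pnbdqyt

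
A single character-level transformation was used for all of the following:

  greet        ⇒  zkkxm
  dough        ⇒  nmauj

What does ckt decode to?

new

The output letters match the input read backwards, each shifted +6: greet reversed is teerg. The word is reversed, then every letter is shifted forward by 6.
Reversing it on ckt: shift back: c−6=w, k−6=e, t−6=n → wen; then reverse → new.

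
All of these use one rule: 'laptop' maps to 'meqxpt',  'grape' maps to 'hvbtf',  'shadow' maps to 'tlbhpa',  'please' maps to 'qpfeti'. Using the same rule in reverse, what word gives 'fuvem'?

equal

Shifts by position in laptop: pos 0: l→m (+1), pos 1: a→e (+4), pos 2: p→q (+1), pos 3: t→x (+4) — repeating every 2. A repeating key of period 2 is used — shifts +1, +4 over and over.
Reversing it on fuvem: f−1=e, u−4=q, v−1=u, e−4=a, m−1=l.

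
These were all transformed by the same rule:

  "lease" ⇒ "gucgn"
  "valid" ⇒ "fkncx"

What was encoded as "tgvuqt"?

The output letters match the input read backwards, each shifted +2: lease reversed is esael. Read the word backwards and shift each letter +2.
Decoding tgvuqt: shift back: t−2=r, g−2=e, v−2=t, u−2=s, q−2=o, t−2=r → retsor; then reverse → roster.

roster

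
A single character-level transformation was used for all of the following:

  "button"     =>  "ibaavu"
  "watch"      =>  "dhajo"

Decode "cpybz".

Compare letters: b→i is +7, u→b is +7, t→a is +7 — a constant shift. It's a constant shift of +7 (ROT7).
Decoding cpybz: c−7=v, p−7=i, y−7=r, b−7=u, z−7=s.

virus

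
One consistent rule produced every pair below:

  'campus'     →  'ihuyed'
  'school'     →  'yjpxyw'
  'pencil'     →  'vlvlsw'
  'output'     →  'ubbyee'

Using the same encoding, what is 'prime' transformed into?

In campus: c→i is +6, a→h is +7, m→u is +8, p→y is +9 — the shift increases by 1 each position. The shift increases by 1 at each position, starting from +6: 6, 7, 8, ….
For prime: p+6=v, r+7=y, i+8=q, m+9=v, e+10=o.

vyqvo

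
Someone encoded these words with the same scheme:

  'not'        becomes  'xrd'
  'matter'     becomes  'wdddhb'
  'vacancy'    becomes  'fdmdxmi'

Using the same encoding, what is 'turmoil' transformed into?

The rule splits by letter class: vowels +3, consonants +10.
For turmoil: t(cons)+10=d, u(vowel)+3=x, r(cons)+10=b, m(cons)+10=w, o(vowel)+3=r, i(vowel)+3=l, l(cons)+10=v.

dxbwrlv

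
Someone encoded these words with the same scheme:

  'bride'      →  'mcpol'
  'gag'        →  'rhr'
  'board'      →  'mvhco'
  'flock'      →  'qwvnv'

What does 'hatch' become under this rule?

shens

The shift depends on letter class: consonant b→m is +11, but vowel i→p is +7. Two shifts are in play — +7 for a/e/i/o/u, +11 for every other letter.
Applying it to hatch: h(cons)+11=s, a(vowel)+7=h, t(cons)+11=e, c(cons)+11=n, h(cons)+11=s.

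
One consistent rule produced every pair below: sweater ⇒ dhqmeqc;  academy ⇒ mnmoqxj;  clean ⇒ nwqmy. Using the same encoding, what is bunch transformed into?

The shift depends on letter class: consonant s→d is +11, but vowel e→q is +12. Vowels shift forward by 12 and consonants shift forward by 11.
Applying it to bunch: b(cons)+11=m, u(vowel)+12=g, n(cons)+11=y, c(cons)+11=n, h(cons)+11=s.

mgyns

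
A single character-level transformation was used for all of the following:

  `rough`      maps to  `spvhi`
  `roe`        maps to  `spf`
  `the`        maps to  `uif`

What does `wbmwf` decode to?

Every letter moves 1 place later in the alphabet, wrapping around z→a.
Undoing it on wbmwf: w−1=v, b−1=a, m−1=l, w−1=v, f−1=e.

valve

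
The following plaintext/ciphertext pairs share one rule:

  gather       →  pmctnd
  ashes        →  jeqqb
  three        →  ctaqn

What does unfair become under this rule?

dzomrd

Shifts by position in gather: pos 0: g→p (+9), pos 1: a→m (+12), pos 2: t→c (+9), pos 3: h→t (+12) — repeating every 2. It's a Vigenère-style cipher with numeric key [9,12]: position i shifts by key[i mod 2].
On unfair: u+9=d, n+12=z, f+9=o, a+12=m, i+9=r, r+12=d.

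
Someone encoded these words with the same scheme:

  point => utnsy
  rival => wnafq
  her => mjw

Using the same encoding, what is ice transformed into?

nhj

Compare letters: p→u is +5, o→t is +5, i→n is +5 — a constant shift. Every letter moves 5 places later in the alphabet, wrapping around z→a.
For ice: i+5=n, c+5=h, e+5=j.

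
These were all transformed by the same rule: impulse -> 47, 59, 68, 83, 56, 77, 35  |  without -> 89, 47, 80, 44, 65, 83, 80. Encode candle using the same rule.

29, 23, 62, 32, 56, 35

i(#9)→47 and m(#13)→59: differences scale by 3, so n = 3·pos + 20. The formula is n = 3×(alphabet index, a=1) + 20.
Applying it to candle: c=3→29, a=1→23, n=14→62, d=4→32, l=12→56, e=5→35.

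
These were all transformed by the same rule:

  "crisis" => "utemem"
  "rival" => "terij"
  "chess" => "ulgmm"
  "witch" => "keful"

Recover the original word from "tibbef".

rabbit

c(2)→u(20) and r(17)→t(19) fit y≡19x+8 (mod 26); the inverse of 19 mod 26 is 11. Treating letters as 0–25, the rule is x ↦ 19x + 8 (mod 26).
Undoing it on tibbef: t(19)→11·(19−8)≡17=r; i(8)→11·(8−8)≡0=a; b(1)→11·(1−8)≡1=b; b(1)→11·(1−8)≡1=b; e(4)→11·(4−8)≡8=i; f(5)→11·(5−8)≡19=t (all mod 26).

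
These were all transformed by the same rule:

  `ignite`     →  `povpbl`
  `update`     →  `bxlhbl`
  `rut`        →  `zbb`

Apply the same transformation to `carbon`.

Vowels shift forward by 7 and consonants shift forward by 8.
Applying it to carbon: c(cons)+8=k, a(vowel)+7=h, r(cons)+8=z, b(cons)+8=j, o(vowel)+7=v, n(cons)+8=v.

khzjvv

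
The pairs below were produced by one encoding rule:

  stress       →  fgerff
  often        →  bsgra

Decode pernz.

This is a Caesar cipher with shift 13.
Reversing it on pernz: p−13=c, e−13=r, r−13=e, n−13=a, z−13=m.

cream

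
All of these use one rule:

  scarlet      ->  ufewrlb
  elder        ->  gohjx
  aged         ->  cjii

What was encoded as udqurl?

sample

In scarlet: s→u is +2, c→f is +3, a→e is +4, r→w is +5 — the shift increases by 1 each position. The shift increases by 1 at each position, starting from +2: 2, 3, 4, ….
Undoing it on udqurl: u−2=s, d−3=a, q−4=m, u−5=p, r−6=l, l−7=e.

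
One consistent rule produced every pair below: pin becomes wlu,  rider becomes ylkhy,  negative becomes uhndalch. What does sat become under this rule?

zda

The shift depends on letter class: consonant p→w is +7, but vowel i→l is +3. Vowels shift forward by 3 and consonants shift forward by 7.
For sat: s(cons)+7=z, a(vowel)+3=d, t(cons)+7=a.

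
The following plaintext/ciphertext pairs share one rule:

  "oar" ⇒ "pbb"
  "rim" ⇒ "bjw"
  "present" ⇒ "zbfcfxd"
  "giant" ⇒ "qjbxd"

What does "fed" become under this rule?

The shift depends on letter class: consonant r→b is +10, but vowel o→p is +1. Vowels shift forward by 1 and consonants shift forward by 10.
Applying it to fed: f(cons)+10=p, e(vowel)+1=f, d(cons)+10=n.

pfn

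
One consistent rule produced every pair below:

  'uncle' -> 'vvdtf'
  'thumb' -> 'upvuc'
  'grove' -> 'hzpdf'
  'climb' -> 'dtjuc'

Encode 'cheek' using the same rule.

Shifts by position in uncle: pos 0: u→v (+1), pos 1: n→v (+8), pos 2: c→d (+1), pos 3: l→t (+8) — repeating every 2. The shifts repeat in a cycle of length 2: positions 0,1,… shift by +1, +8, then the pattern repeats.
For cheek: c+1=d, h+8=p, e+1=f, e+8=m, k+1=l.

dpfml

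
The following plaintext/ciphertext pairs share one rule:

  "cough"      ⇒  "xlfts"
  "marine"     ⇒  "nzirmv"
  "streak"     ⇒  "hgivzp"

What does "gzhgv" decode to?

Each pair mirrors across the alphabet (c↔x, o↔l, u↔f): positions sum to 25. Each letter is replaced by its mirror in the alphabet: a↔z, b↔y, c↔x, and so on (the Atbash cipher).
Reversing it on gzhgv: g↔t, z↔a, h↔s, g↔t, v↔e.

taste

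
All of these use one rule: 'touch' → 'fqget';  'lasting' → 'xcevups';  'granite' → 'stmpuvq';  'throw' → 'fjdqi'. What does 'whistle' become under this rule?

The shifts repeat in a cycle of length 2: positions 0,1,… shift by +12, +2, then the pattern repeats.
Applying it to whistle: w+12=i, h+2=j, i+12=u, s+2=u, t+12=f, l+2=n, e+12=q.

ijuufnq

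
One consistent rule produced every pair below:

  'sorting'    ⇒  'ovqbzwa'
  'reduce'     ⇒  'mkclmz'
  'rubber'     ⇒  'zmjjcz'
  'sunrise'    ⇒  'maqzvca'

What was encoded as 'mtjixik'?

capable

The word is reversed, then every letter is shifted forward by 8.
Undoing it on mtjixik: shift back: m−8=e, t−8=l, j−8=b, i−8=a, x−8=p, i−8=a, k−8=c → elbapac; then reverse → capable.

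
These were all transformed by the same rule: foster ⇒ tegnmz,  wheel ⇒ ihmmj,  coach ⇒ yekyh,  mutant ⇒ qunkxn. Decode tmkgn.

f(5)→t(19) and o(14)→e(4) fit y≡7x+10 (mod 26); the inverse of 7 mod 26 is 15. Each letter's alphabet position (a=0..z=25) is mapped through 7·x+10 mod 26 — an affine cipher.
Undoing it on tmkgn: t(19)→15·(19−10)≡5=f; m(12)→15·(12−10)≡4=e; k(10)→15·(10−10)≡0=a; g(6)→15·(6−10)≡18=s; n(13)→15·(13−10)≡19=t (all mod 26).

feast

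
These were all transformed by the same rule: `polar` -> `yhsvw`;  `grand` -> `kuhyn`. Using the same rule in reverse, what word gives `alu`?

net

Two steps: reverse the string, then apply a Caesar shift of +7.
Reversing it on alu: shift back: a−7=t, l−7=e, u−7=n → ten; then reverse → net.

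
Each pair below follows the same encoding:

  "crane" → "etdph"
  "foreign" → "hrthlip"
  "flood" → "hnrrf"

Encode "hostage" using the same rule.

Vowels shift forward by 3 and consonants shift forward by 2.
Applying it to hostage: h(cons)+2=j, o(vowel)+3=r, s(cons)+2=u, t(cons)+2=v, a(vowel)+3=d, g(cons)+2=i, e(vowel)+3=h.

jruvdih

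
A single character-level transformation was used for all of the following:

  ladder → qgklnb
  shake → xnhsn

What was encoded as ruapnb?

In ladder: l→q is +5, a→g is +6, d→k is +7, d→l is +8 — the shift increases by 1 each position. The shift increases by 1 at each position, starting from +5: 5, 6, 7, ….
Undoing it on ruapnb: r−5=m, u−6=o, a−7=t, p−8=h, n−9=e, b−10=r.

mother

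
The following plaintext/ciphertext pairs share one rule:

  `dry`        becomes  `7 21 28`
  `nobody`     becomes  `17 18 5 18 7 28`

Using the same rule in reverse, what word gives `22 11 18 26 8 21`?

shower

Each letter is replaced by its alphabet position (a=1..z=26) + 3.
Decoding 22 11 18 26 8 21: 22→(22−3)÷1=19=s, 11→(11−3)÷1=8=h, 18→(18−3)÷1=15=o, 26→(26−3)÷1=23=w, 8→(8−3)÷1=5=e, 21→(21−3)÷1=18=r.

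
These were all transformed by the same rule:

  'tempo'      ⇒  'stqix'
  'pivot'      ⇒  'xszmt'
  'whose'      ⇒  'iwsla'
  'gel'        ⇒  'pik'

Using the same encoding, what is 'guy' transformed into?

The output letters match the input read backwards, each shifted +4: tempo reversed is opmet. Read the word backwards and shift each letter +4.
For guy: reverse → yug; then shift: y+4=c, u+4=y, g+4=k.

cyk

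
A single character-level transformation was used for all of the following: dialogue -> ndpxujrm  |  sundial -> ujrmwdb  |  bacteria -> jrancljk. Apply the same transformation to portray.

The output letters match the input read backwards, each shifted +9: dialogue reversed is eugolaid. Two steps: reverse the string, then apply a Caesar shift of +9.
For portray: reverse → yartrop; then shift: y+9=h, a+9=j, r+9=a, t+9=c, r+9=a, o+9=x, p+9=y.

hjacaxy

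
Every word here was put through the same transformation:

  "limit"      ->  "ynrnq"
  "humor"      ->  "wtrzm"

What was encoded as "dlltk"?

The output letters match the input read backwards, each shifted +5: limit reversed is timil. Read the word backwards and shift each letter +5.
Reversing it on dlltk: shift back: d−5=y, l−5=g, l−5=g, t−5=o, k−5=f → yggof; then reverse → foggy.

foggy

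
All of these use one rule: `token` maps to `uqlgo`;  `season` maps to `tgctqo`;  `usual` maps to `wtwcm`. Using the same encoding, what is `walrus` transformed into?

xcmswt

The shift depends on letter class: consonant t→u is +1, but vowel o→q is +2. The rule splits by letter class: vowels +2, consonants +1.
For walrus: w(cons)+1=x, a(vowel)+2=c, l(cons)+1=m, r(cons)+1=s, u(vowel)+2=w, s(cons)+1=t.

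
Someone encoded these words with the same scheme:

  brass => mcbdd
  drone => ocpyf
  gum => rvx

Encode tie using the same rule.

The shift depends on letter class: consonant b→m is +11, but vowel a→b is +1. The rule splits by letter class: vowels +1, consonants +11.
For tie: t(cons)+11=e, i(vowel)+1=j, e(vowel)+1=f.

ejf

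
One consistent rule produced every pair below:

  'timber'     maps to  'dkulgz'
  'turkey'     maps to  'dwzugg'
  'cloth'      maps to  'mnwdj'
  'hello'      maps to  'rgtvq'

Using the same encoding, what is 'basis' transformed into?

lcasu

It's a Vigenère-style cipher with numeric key [10,2,8]: position i shifts by key[i mod 3].
Applying it to basis: b+10=l, a+2=c, s+8=a, i+10=s, s+2=u.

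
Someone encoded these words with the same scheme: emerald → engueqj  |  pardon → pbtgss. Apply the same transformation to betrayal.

bfvuedgs

In emerald: e→e is +0, m→n is +1, e→g is +2, r→u is +3 — the shift increases by 1 each position. Letter i (0-indexed) is shifted by i+0, so successive shifts are 0, 1, 2, ….
For betrayal: b+0=b, e+1=f, t+2=v, r+3=u, a+4=e, y+5=d, a+6=g, l+7=s.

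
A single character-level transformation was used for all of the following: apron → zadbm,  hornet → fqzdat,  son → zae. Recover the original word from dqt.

The output letters match the input read backwards, each shifted +12: apron reversed is norpa. Read the word backwards and shift each letter +12.
Decoding dqt: shift back: d−12=r, q−12=e, t−12=h → reh; then reverse → her.

her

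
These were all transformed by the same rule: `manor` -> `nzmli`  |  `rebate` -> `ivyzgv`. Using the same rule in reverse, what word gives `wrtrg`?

Each pair mirrors across the alphabet (m↔n, a↔z, n↔m): positions sum to 25. Each letter is replaced by its mirror in the alphabet: a↔z, b↔y, c↔x, and so on (the Atbash cipher).
Reversing it on wrtrg: w↔d, r↔i, t↔g, r↔i, g↔t.

digit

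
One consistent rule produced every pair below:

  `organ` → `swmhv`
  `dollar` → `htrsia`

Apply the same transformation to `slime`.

In organ: o→s is +4, r→w is +5, g→m is +6, a→h is +7 — the shift increases by 1 each position. Each letter shifts forward by (position + 4), i.e. 4, 5, 6, … — the shift grows by one for each successive letter.
Applying it to slime: s+4=w, l+5=q, i+6=o, m+7=t, e+8=m.

wqotm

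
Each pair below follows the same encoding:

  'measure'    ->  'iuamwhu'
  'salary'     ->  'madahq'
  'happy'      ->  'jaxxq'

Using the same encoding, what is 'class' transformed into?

kdamm

m(12)→i(8) and e(4)→u(20) fit y≡5x+0 (mod 26); the inverse of 5 mod 26 is 21. Each letter's alphabet position (a=0..z=25) is mapped through 5·x+0 mod 26 — an affine cipher.
For class: c(2)→5·2+0≡10=k; l(11)→5·11+0≡3=d; a(0)→5·0+0≡0=a; s(18)→5·18+0≡12=m; s(18)→5·18+0≡12=m (all mod 26).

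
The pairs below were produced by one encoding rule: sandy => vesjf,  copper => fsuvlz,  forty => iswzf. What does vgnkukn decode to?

In sandy: s→v is +3, a→e is +4, n→s is +5, d→j is +6 — the shift increases by 1 each position. Each letter shifts forward by (position + 3), i.e. 3, 4, 5, … — the shift grows by one for each successive letter.
Decoding vgnkukn: v−3=s, g−4=c, n−5=i, k−6=e, u−7=n, k−8=c, n−9=e.

science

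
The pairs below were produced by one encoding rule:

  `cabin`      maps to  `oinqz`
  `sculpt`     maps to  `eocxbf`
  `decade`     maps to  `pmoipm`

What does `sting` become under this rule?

efqzs

The shift depends on letter class: consonant c→o is +12, but vowel a→i is +8. Two shifts are in play — +8 for a/e/i/o/u, +12 for every other letter.
Applying it to sting: s(cons)+12=e, t(cons)+12=f, i(vowel)+8=q, n(cons)+12=z, g(cons)+12=s.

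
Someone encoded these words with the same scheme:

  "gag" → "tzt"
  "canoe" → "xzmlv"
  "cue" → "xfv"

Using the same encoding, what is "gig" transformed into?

Each pair mirrors across the alphabet (g↔t, a↔z, g↔t): positions sum to 25. This is the alphabet-reversal cipher (Atbash): a becomes z, b becomes y, etc.
Applying it to gig: g↔t, i↔r, g↔t.

trt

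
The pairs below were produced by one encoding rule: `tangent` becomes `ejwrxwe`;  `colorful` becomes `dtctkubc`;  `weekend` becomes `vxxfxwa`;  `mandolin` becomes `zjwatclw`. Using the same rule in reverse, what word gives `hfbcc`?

Treating letters as 0–25, the rule is x ↦ 23x + 9 (mod 26).
Decoding hfbcc: h(7)→17·(7−9)≡18=s; f(5)→17·(5−9)≡10=k; b(1)→17·(1−9)≡20=u; c(2)→17·(2−9)≡11=l; c(2)→17·(2−9)≡11=l (all mod 26).

skull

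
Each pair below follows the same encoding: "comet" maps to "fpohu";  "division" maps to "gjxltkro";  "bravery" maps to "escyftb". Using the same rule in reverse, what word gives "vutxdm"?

struck

Shifts by position in comet: pos 0: c→f (+3), pos 1: o→p (+1), pos 2: m→o (+2), pos 3: e→h (+3), pos 4: t→u (+1) — repeating every 3. The shifts repeat in a cycle of length 3: positions 0,1,… shift by +3, +1, +2, then the pattern repeats.
Reversing it on vutxdm: v−3=s, u−1=t, t−2=r, x−3=u, d−1=c, m−2=k.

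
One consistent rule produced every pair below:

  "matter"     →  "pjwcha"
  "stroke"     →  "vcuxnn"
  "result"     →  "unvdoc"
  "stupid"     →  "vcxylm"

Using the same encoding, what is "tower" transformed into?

Shifts by position in matter: pos 0: m→p (+3), pos 1: a→j (+9), pos 2: t→w (+3), pos 3: t→c (+9) — repeating every 2. The shifts repeat in a cycle of length 2: positions 0,1,… shift by +3, +9, then the pattern repeats.
On tower: t+3=w, o+9=x, w+3=z, e+9=n, r+3=u.

wxznu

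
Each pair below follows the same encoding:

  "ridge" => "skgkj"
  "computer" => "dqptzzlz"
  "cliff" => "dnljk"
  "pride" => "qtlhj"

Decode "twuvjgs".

surreal

In ridge: r→s is +1, i→k is +2, d→g is +3, g→k is +4 — the shift increases by 1 each position. The shift increases by 1 at each position, starting from +1: 1, 2, 3, ….
Reversing it on twuvjgs: t−1=s, w−2=u, u−3=r, v−4=r, j−5=e, g−6=a, s−7=l.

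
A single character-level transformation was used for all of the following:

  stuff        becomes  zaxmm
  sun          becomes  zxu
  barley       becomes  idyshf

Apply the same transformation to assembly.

The rule splits by letter class: vowels +3, consonants +7.
For assembly: a(vowel)+3=d, s(cons)+7=z, s(cons)+7=z, e(vowel)+3=h, m(cons)+7=t, b(cons)+7=i, l(cons)+7=s, y(cons)+7=f.

dzzhtisf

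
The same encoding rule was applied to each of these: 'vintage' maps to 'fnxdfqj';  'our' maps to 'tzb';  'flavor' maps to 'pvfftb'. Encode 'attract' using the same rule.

The shift depends on letter class: consonant v→f is +10, but vowel i→n is +5. Two shifts are in play — +5 for a/e/i/o/u, +10 for every other letter.
Applying it to attract: a(vowel)+5=f, t(cons)+10=d, t(cons)+10=d, r(cons)+10=b, a(vowel)+5=f, c(cons)+10=m, t(cons)+10=d.

fddbfmd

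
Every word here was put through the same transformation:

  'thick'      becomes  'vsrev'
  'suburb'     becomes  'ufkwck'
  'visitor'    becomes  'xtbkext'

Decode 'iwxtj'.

Shifts by position in thick: pos 0: t→v (+2), pos 1: h→s (+11), pos 2: i→r (+9), pos 3: c→e (+2), pos 4: k→v (+11) — repeating every 3. It's a Vigenère-style cipher with numeric key [2,11,9]: position i shifts by key[i mod 3].
Decoding iwxtj: i−2=g, w−11=l, x−9=o, t−2=r, j−11=y.

glory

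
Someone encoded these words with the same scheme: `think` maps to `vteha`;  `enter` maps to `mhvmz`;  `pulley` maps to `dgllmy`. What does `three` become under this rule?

vtzmm

t(19)→v(21) and h(7)→t(19) fit y≡11x+20 (mod 26); the inverse of 11 mod 26 is 19. This is an affine cipher: with a=0,…,z=25, each position x becomes (11x+20) mod 26.
On three: t(19)→11·19+20≡21=v; h(7)→11·7+20≡19=t; r(17)→11·17+20≡25=z; e(4)→11·4+20≡12=m; e(4)→11·4+20≡12=m (all mod 26).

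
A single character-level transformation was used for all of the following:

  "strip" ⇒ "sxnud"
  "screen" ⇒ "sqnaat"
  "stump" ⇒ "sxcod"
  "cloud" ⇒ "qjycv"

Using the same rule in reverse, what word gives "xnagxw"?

s(18)→s(18) and t(19)→x(23) fit y≡5x+6 (mod 26); the inverse of 5 mod 26 is 21. This is an affine cipher: with a=0,…,z=25, each position x becomes (5x+6) mod 26.
Undoing it on xnagxw: x(23)→21·(23−6)≡19=t; n(13)→21·(13−6)≡17=r; a(0)→21·(0−6)≡4=e; g(6)→21·(6−6)≡0=a; x(23)→21·(23−6)≡19=t; w(22)→21·(22−6)≡24=y (all mod 26).

treaty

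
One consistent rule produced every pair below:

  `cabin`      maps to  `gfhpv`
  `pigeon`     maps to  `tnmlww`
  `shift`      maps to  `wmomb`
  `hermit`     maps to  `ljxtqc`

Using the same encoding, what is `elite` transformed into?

iqoam

The shift increases by 1 at each position, starting from +4: 4, 5, 6, ….
Applying it to elite: e+4=i, l+5=q, i+6=o, t+7=a, e+8=m.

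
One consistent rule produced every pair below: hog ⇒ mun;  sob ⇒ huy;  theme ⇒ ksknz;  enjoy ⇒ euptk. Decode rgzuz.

The output letters match the input read backwards, each shifted +6: hog reversed is goh. Two steps: reverse the string, then apply a Caesar shift of +6.
Decoding rgzuz: shift back: r−6=l, g−6=a, z−6=t, u−6=o, z−6=t → latot; then reverse → total.

total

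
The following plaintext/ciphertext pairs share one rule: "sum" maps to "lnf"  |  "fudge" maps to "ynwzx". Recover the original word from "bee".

ill

Each letter is shifted forward by 19 in the alphabet (a Caesar shift of +19).
Decoding bee: b−19=i, e−19=l, e−19=l.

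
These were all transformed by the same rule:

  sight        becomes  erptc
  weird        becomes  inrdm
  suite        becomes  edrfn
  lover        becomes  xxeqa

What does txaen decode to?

horse

The shifts repeat in a cycle of length 3: positions 0,1,… shift by +12, +9, +9, then the pattern repeats.
Reversing it on txaen: t−12=h, x−9=o, a−9=r, e−12=s, n−9=e.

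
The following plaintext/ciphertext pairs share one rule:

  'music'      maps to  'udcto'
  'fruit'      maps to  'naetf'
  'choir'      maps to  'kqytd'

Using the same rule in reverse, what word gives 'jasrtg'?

In music: m→u is +8, u→d is +9, s→c is +10, i→t is +11 — the shift increases by 1 each position. Each letter shifts forward by (position + 8), i.e. 8, 9, 10, … — the shift grows by one for each successive letter.
Decoding jasrtg: j−8=b, a−9=r, s−10=i, r−11=g, t−12=h, g−13=t.

bright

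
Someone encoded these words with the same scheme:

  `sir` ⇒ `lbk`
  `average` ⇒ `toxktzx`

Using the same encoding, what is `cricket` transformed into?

This is a Caesar cipher with shift 19.
For cricket: c+19=v, r+19=k, i+19=b, c+19=v, k+19=d, e+19=x, t+19=m.

vkbvdxm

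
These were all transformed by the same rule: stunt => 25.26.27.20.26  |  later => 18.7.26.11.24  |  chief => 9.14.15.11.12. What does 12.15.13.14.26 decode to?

fight

s is letter #19 and maps to 25: an offset of 6. The number is (letter's place in the alphabet, a=1) + 6.
Decoding 12.15.13.14.26: 12→(12−6)÷1=6=f, 15→(15−6)÷1=9=i, 13→(13−6)÷1=7=g, 14→(14−6)÷1=8=h, 26→(26−6)÷1=20=t.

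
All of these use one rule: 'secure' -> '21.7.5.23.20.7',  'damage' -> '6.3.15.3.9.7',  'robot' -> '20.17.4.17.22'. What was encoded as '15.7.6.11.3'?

media

s is letter #19 and maps to 21: an offset of 2. Letters become their 1-based position plus 2 (so a→3, b→4, …).
Decoding 15.7.6.11.3: 15→(15−2)÷1=13=m, 7→(7−2)÷1=5=e, 6→(6−2)÷1=4=d, 11→(11−2)÷1=9=i, 3→(3−2)÷1=1=a.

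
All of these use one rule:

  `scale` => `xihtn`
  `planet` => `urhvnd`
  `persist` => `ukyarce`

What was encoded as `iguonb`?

In scale: s→x is +5, c→i is +6, a→h is +7, l→t is +8 — the shift increases by 1 each position. Letter i (0-indexed) is shifted by i+5, so successive shifts are 5, 6, 7, ….
Decoding iguonb: i−5=d, g−6=a, u−7=n, o−8=g, n−9=e, b−10=r.

danger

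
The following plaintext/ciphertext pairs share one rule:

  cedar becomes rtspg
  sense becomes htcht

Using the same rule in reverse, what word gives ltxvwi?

Compare letters: c→r is +15, e→t is +15, d→s is +15 — a constant shift. Every letter moves 15 places later in the alphabet, wrapping around z→a.
Reversing it on ltxvwi: l−15=w, t−15=e, x−15=i, v−15=g, w−15=h, i−15=t.

weight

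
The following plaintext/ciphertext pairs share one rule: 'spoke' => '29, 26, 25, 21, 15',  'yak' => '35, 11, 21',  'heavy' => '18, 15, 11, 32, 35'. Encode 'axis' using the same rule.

11, 34, 19, 29

s is letter #19 and maps to 29: an offset of 10. The number is (letter's place in the alphabet, a=1) + 10.
On axis: a=1→11, x=24→34, i=9→19, s=19→29.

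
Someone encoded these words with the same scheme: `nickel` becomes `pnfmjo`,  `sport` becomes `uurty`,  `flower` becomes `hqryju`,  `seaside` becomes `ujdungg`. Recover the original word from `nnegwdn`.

Shifts by position in nickel: pos 0: n→p (+2), pos 1: i→n (+5), pos 2: c→f (+3), pos 3: k→m (+2), pos 4: e→j (+5), pos 5: l→o (+3) — repeating every 3. The shifts repeat in a cycle of length 3: positions 0,1,… shift by +2, +5, +3, then the pattern repeats.
Decoding nnegwdn: n−2=l, n−5=i, e−3=b, g−2=e, w−5=r, d−3=a, n−2=l.

liberal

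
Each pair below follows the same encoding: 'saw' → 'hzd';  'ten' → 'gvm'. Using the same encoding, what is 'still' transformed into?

Each pair mirrors across the alphabet (s↔h, a↔z, w↔d): positions sum to 25. Letters are reflected about the middle of the alphabet (position → 25−position): Atbash.
For still: s↔h, t↔g, i↔r, l↔o, l↔o.

hgroo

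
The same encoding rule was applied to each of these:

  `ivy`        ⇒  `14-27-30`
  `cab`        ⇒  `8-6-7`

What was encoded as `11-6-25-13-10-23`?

i is letter #9 and maps to 14: an offset of 5. Each letter is replaced by its alphabet position (a=1..z=26) + 5.
Reversing it on 11-6-25-13-10-23: 11→(11−5)÷1=6=f, 6→(6−5)÷1=1=a, 25→(25−5)÷1=20=t, 13→(13−5)÷1=8=h, 10→(10−5)÷1=5=e, 23→(23−5)÷1=18=r.

father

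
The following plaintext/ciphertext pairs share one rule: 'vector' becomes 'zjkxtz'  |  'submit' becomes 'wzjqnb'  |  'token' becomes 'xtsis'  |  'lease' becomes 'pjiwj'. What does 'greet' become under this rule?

Shifts by position in vector: pos 0: v→z (+4), pos 1: e→j (+5), pos 2: c→k (+8), pos 3: t→x (+4), pos 4: o→t (+5), pos 5: r→z (+8) — repeating every 3. It's a Vigenère-style cipher with numeric key [4,5,8]: position i shifts by key[i mod 3].
On greet: g+4=k, r+5=w, e+8=m, e+4=i, t+5=y.

kwmiy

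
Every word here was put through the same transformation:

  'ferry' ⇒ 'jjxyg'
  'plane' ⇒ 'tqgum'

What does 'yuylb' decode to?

Letter i (0-indexed) is shifted by i+4, so successive shifts are 4, 5, 6, ….
Decoding yuylb: y−4=u, u−5=p, y−6=s, l−7=e, b−8=t.

upset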